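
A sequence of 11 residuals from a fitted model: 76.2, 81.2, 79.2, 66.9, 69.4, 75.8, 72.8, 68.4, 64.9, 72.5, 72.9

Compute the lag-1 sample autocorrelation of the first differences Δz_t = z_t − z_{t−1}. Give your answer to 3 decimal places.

-0.053

First differences Δz: 5.0, -2.0, -12.3, 2.5, 6.4, -3.0, -4.4, -3.5, 7.6, 0.4
Mean of differences = -0.3300
Numerator Σ(Δz_t−Δz̄)(Δz_{t+1}−Δz̄) = -17.2899
Denominator Σ(Δz_t−Δz̄)² = 324.9410
r_1(Δz) = -17.2899 / 324.9410 = -0.053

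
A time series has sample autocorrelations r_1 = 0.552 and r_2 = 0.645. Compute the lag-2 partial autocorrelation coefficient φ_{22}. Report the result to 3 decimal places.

0.489

φ_{22} = (r_2 − r_1²) / (1 − r_1²)
r_1² = (0.552)² = 0.304704
Numerator = 0.645 − 0.3047 = 0.3403; denominator = 1 − 0.3047 = 0.6953
φ_{22} = 0.3403 / 0.6953 = 0.489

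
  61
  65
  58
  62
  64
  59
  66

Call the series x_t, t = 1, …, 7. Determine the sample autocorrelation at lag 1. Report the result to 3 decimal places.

Mean x̄ = (61 + 65 + 58 + 62 + 64 + 59 + 66)/7 = 62.1429
Deviations from mean: -1.1429, 2.8571, -4.1429, -0.1429, 1.8571, -3.1429, 3.8571
Numerator Σ_{t=1}^{6}(x_t−x̄)(x_{t+1}−x̄) = -32.7347
Denominator Σ(x_t−x̄)² = 54.8571
r_1 = -32.7347 / 54.8571 = -0.597

-0.597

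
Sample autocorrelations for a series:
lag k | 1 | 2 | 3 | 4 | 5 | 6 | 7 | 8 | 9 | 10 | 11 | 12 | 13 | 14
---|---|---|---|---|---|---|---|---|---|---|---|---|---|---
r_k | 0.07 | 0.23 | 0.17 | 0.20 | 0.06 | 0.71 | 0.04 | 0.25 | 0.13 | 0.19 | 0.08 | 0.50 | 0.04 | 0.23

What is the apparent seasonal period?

6

The largest autocorrelation is r_6 = 0.71, with a weaker echo at lag 12 (0.50); the remaining lags stay at or below 0.25.
The dominant spike at lag 6 indicates a seasonal period of 6.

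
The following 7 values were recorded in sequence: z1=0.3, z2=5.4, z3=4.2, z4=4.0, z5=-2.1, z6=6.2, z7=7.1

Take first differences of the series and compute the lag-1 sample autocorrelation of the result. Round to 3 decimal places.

First differences Δz: 5.1, -1.2, -0.2, -6.1, 8.3, 0.9
Mean of differences = 1.1333
Numerator Σ(Δz_t−Δz̄)(Δz_{t+1}−Δz̄) = -50.0111
Denominator Σ(Δz_t−Δz̄)² = 126.6933
r_1(Δz) = -50.0111 / 126.6933 = -0.395

-0.395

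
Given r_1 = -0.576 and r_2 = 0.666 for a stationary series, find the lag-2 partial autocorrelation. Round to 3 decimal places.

0.500

φ_{22} = (r_2 − r_1²) / (1 − r_1²)
r_1² = (-0.576)² = 0.331776
Numerator = 0.666 − 0.3318 = 0.3342; denominator = 1 − 0.3318 = 0.6682
φ_{22} = 0.3342 / 0.6682 = 0.500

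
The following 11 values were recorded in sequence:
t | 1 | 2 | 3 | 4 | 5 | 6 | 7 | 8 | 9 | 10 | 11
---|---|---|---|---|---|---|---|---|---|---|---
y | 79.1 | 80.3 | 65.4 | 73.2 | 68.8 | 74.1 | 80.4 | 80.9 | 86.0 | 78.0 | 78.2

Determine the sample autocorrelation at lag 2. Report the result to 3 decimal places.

Mean ȳ = (79.1 + 80.3 + 65.4 + 73.2 + 68.8 + 74.1 + 80.4 + 80.9 + 86.0 + 78.0 + 78.2)/11 = 76.7636
Numerator Σ_{t=1}^{9}(y_t−ȳ)(y_{t+2}−ȳ) = 72.8274
Denominator Σ(y_t−ȳ)² = 349.5455
r_2 = 72.8274 / 349.5455 = 0.208

0.208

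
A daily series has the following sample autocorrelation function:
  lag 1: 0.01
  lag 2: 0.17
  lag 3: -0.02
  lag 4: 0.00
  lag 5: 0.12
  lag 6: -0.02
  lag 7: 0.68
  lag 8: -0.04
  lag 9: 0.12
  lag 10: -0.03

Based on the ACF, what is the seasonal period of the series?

The largest autocorrelation is r_7 = 0.68; the remaining lags stay at or below 0.17.
The dominant spike at lag 7 indicates a seasonal period of 7.

7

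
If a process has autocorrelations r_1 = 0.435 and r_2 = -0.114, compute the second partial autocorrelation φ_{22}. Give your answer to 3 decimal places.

φ_{22} = (r_2 − r_1²) / (1 − r_1²)
r_1² = (0.435)² = 0.189225
Numerator = -0.114 − 0.1892 = -0.3032; denominator = 1 − 0.1892 = 0.8108
φ_{22} = -0.3032 / 0.8108 = -0.374

-0.374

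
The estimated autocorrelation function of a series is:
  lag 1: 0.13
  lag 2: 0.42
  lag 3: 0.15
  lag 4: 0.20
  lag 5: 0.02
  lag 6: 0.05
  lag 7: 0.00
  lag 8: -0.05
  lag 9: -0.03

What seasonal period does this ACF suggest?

The largest autocorrelation is r_2 = 0.42, with a weaker echo at lag 4 (0.20); the remaining lags stay at or below 0.15.
The dominant spike at lag 2 indicates a seasonal period of 2.

2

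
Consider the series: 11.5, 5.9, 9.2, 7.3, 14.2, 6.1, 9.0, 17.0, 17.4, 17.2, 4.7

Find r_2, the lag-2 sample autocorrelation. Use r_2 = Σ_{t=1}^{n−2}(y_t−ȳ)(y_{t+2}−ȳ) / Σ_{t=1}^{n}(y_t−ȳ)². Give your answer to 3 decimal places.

-0.089

Mean ȳ = (11.5 + 5.9 + 9.2 + 7.3 + 14.2 + 6.1 + 9.0 + 17.0 + 17.4 + 17.2 + 4.7)/11 = 10.8636
Numerator Σ_{t=1}^{9}(y_t−ȳ)(y_{t+2}−ȳ) = -20.9808
Denominator Σ(y_t−ȳ)² = 236.3255
r_2 = -20.9808 / 236.3255 = -0.089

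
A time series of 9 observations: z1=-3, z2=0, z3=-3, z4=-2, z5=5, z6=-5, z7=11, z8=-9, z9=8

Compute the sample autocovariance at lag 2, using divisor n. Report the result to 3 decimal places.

Mean z̄ = (-3 + 0 − 3 − 2 + 5 − 5 + 11 − 9 + 8)/9 = 0.2222
Σ_{t=1}^{7}(z_t−z̄)(z_{t+2}−z̄) = 190.5679
γ_2 = 190.5679 / 9 = 21.174

21.174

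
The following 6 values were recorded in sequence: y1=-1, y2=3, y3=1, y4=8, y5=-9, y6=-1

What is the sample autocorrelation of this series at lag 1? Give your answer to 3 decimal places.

Mean ȳ = (-1 + 3 + 1 + 8 − 9 − 1)/6 = 0.1667
Numerator Σ_{t=1}^{5}(y_t−ȳ)(y_{t+1}−ȳ) = -55.5278
Denominator Σ(y_t−ȳ)² = 156.8333
r_1 = -55.5278 / 156.8333 = -0.354

-0.354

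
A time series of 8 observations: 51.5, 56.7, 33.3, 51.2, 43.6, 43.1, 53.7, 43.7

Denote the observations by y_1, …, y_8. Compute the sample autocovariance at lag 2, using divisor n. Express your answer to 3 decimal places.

Mean ȳ = (51.5 + 56.7 + 33.3 + 51.2 + 43.6 + 43.1 + 53.7 + 43.7)/8 = 47.1000
Σ_{t=1}^{6}(y_t−ȳ)(y_{t+2}−ȳ) = 1.0400
γ_2 = 1.0400 / 8 = 0.130

0.130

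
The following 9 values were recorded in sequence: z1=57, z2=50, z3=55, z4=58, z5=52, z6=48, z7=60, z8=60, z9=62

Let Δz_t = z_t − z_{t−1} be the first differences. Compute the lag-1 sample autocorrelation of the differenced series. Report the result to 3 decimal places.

First differences Δz: -7, 5, 3, -6, -4, 12, 0, 2
Mean of differences = 0.6250
Numerator Σ(Δz_t−Δz̄)(Δz_{t+1}−Δz̄) = -68.6406
Denominator Σ(Δz_t−Δz̄)² = 279.8750
r_1(Δz) = -68.6406 / 279.8750 = -0.245

-0.245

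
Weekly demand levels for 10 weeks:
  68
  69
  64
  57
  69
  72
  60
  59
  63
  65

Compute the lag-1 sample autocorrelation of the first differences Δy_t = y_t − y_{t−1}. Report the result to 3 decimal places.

First differences Δy: 1, -5, -7, 12, 3, -12, -1, 4, 2
Mean of differences = -0.3333
Numerator Σ(Δy_t−Δȳ)(Δy_{t+1}−Δȳ) = -40.1111
Denominator Σ(Δy_t−Δȳ)² = 392.0000
r_1(Δy) = -40.1111 / 392.0000 = -0.102

-0.102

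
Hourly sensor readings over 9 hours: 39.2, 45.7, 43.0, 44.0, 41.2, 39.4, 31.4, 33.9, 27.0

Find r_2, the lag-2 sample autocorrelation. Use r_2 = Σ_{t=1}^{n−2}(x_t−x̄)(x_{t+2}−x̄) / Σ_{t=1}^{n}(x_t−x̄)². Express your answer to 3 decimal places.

Mean x̄ = (39.2 + 45.7 + 43.0 + 44.0 + 41.2 + 39.4 + 31.4 + 33.9 + 27.0)/9 = 38.3111
Numerator Σ_{t=1}^{7}(x_t−x̄)(x_{t+2}−x̄) = 119.3464
Denominator Σ(x_t−x̄)² = 314.4289
r_2 = 119.3464 / 314.4289 = 0.380

0.380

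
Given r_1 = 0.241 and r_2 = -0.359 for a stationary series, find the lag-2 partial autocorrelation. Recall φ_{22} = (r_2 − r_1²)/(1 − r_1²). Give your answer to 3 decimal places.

φ_{22} = (r_2 − r_1²) / (1 − r_1²)
r_1² = (0.241)² = 0.058081
Numerator = -0.359 − 0.0581 = -0.4171; denominator = 1 − 0.0581 = 0.9419
φ_{22} = -0.4171 / 0.9419 = -0.443

-0.443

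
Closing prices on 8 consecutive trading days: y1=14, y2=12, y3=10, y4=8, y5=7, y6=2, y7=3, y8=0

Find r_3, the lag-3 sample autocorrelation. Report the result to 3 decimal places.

Mean ȳ = (14 + 12 + 10 + 8 + 7 + 2 + 3 + 0)/8 = 7.0000
Deviations from mean: 7.0000, 5.0000, 3.0000, 1.0000, 0.0000, -5.0000, -4.0000, -7.0000
Numerator Σ_{t=1}^{5}(y_t−ȳ)(y_{t+3}−ȳ) = -12.0000
Denominator Σ(y_t−ȳ)² = 174.0000
r_3 = -12.0000 / 174.0000 = -0.069

-0.069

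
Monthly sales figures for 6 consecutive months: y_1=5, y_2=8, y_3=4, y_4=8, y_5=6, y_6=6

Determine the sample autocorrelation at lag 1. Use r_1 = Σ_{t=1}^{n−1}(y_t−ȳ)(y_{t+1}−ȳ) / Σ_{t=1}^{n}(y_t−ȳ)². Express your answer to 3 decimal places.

Mean ȳ = (5 + 8 + 4 + 8 + 6 + 6)/6 = 6.1667
Deviations from mean: -1.1667, 1.8333, -2.1667, 1.8333, -0.1667, -0.1667
Σ(y_t−ȳ)(y_{t+1}−ȳ) = (-2.1389) + (-3.9722) + (-3.9722) + (-0.3056) + (0.0278) = -10.3611
Denominator Σ(y_t−ȳ)² = 12.8333
r_1 = -10.3611 / 12.8333 = -0.807

-0.807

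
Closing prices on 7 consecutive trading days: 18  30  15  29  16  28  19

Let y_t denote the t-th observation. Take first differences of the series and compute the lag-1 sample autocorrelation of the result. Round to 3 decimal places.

-0.872

First differences Δy: 12, -15, 14, -13, 12, -9
Mean of differences = 0.1667
Numerator Σ(Δy_t−Δȳ)(Δy_{t+1}−Δȳ) = -835.6944
Denominator Σ(Δy_t−Δȳ)² = 958.8333
r_1(Δy) = -835.6944 / 958.8333 = -0.872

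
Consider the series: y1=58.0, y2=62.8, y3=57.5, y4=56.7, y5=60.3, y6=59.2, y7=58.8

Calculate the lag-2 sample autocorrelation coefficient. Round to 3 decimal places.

-0.396

Mean ȳ = (58.0 + 62.8 + 57.5 + 56.7 + 60.3 + 59.2 + 58.8)/7 = 59.0429
Deviations from mean: -1.0429, 3.7571, -1.5429, -2.3429, 1.2571, 0.1571, -0.2429
Numerator Σ_{t=1}^{5}(y_t−ȳ)(y_{t+2}−ȳ) = -9.8065
Denominator Σ(y_t−ȳ)² = 24.7371
r_2 = -9.8065 / 24.7371 = -0.396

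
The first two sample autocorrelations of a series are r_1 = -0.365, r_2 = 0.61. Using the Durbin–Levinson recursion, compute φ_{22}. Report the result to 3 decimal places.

φ_{22} = (r_2 − r_1²) / (1 − r_1²)
r_1² = (-0.365)² = 0.133225
Numerator = 0.61 − 0.1332 = 0.4768; denominator = 1 − 0.1332 = 0.8668
φ_{22} = 0.4768 / 0.8668 = 0.550

0.550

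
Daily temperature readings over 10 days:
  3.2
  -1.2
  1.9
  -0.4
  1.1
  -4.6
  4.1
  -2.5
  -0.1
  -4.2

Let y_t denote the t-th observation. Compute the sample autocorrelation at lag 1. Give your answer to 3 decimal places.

-0.532

Mean ȳ = (3.2 − 1.2 + 1.9 − 0.4 + 1.1 − 4.6 + 4.1 − 2.5 − 0.1 − 4.2)/10 = -0.2700
Numerator Σ_{t=1}^{9}(y_t−ȳ)(y_{t+1}−ȳ) = -41.3519
Denominator Σ(y_t−ȳ)² = 77.8010
r_1 = -41.3519 / 77.8010 = -0.532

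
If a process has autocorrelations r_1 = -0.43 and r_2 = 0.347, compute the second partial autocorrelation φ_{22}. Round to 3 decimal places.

φ_{22} = (r_2 − r_1²) / (1 − r_1²)
r_1² = (-0.43)² = 0.1849
Numerator = 0.347 − 0.1849 = 0.1621; denominator = 1 − 0.1849 = 0.8151
φ_{22} = 0.1621 / 0.8151 = 0.199

0.199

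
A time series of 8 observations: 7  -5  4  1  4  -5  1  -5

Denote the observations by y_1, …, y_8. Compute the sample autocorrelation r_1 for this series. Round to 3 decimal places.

-0.489

Mean ȳ = (7 − 5 + 4 + 1 + 4 − 5 + 1 − 5)/8 = 0.2500
Σ(y_t−ȳ)(y_{t+1}−ȳ) = (-35.4375) + (-19.6875) + (2.8125) + (2.8125) + (-19.6875) + (-3.9375) + (-3.9375) = -77.0625
Denominator Σ(y_t−ȳ)² = 157.5000
r_1 = -77.0625 / 157.5000 = -0.489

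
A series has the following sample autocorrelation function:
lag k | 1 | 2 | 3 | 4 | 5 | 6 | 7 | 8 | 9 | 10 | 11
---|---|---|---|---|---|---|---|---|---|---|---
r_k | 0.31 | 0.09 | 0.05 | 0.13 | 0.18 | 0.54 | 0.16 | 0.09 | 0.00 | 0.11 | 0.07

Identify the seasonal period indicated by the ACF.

The largest autocorrelation is r_6 = 0.54; the remaining lags stay at or below 0.31. The elevated value at lag 1 (0.31), dropping to 0.09 at lag 2, reflects decaying short-term dependence rather than seasonality.
The dominant spike at lag 6 indicates a seasonal period of 6.

6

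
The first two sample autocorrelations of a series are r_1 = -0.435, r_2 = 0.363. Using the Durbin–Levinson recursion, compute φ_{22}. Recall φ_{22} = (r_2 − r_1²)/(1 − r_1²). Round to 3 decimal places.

0.214

φ_{22} = (r_2 − r_1²) / (1 − r_1²)
r_1² = (-0.435)² = 0.189225
Numerator = 0.363 − 0.1892 = 0.1738; denominator = 1 − 0.1892 = 0.8108
φ_{22} = 0.1738 / 0.8108 = 0.214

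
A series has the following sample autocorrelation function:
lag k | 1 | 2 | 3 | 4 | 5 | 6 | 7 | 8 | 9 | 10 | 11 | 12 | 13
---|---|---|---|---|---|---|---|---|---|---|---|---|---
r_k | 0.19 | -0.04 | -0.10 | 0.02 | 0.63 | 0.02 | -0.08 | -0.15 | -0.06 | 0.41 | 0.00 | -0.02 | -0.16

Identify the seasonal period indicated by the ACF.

The largest autocorrelation is r_5 = 0.63, with a weaker echo at lag 10 (0.41); the remaining lags stay at or below 0.19.
The dominant spike at lag 5 indicates a seasonal period of 5.

5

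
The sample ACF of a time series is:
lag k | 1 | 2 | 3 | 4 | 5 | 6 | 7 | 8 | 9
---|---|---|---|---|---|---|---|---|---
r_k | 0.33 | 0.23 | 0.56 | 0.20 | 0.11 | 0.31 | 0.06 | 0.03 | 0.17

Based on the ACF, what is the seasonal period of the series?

The largest autocorrelation is r_3 = 0.56; the remaining lags stay at or below 0.33. The elevated value at lag 1 (0.33), dropping to 0.23 at lag 2, reflects decaying short-term dependence rather than seasonality.
The dominant spike at lag 3 indicates a seasonal period of 3.

3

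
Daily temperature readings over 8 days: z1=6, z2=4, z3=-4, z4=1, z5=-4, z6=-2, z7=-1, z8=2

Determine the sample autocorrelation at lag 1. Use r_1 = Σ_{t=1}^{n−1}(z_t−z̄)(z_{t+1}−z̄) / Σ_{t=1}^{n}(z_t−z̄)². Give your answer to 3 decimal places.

0.101

Mean z̄ = (6 + 4 − 4 + 1 − 4 − 2 − 1 + 2)/8 = 0.2500
Deviations from mean: 5.7500, 3.7500, -4.2500, 0.7500, -4.2500, -2.2500, -1.2500, 1.7500
Σ(z_t−z̄)(z_{t+1}−z̄) = (21.5625) + (-15.9375) + (-3.1875) + (-3.1875) + (9.5625) + (2.8125) + (-2.1875) = 9.4375
Denominator Σ(z_t−z̄)² = 93.5000
r_1 = 9.4375 / 93.5000 = 0.101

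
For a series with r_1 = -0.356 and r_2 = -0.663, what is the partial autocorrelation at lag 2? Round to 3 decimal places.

-0.904

φ_{22} = (r_2 − r_1²) / (1 − r_1²)
r_1² = (-0.356)² = 0.126736
Numerator = -0.663 − 0.1267 = -0.7897; denominator = 1 − 0.1267 = 0.8733
φ_{22} = -0.7897 / 0.8733 = -0.904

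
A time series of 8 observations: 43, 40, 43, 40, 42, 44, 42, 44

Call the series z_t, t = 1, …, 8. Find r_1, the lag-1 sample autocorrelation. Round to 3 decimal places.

-0.332

Mean z̄ = (43 + 40 + 43 + 40 + 42 + 44 + 42 + 44)/8 = 42.2500
Deviations from mean: 0.7500, -2.2500, 0.7500, -2.2500, -0.2500, 1.7500, -0.2500, 1.7500
Numerator Σ_{t=1}^{7}(z_t−z̄)(z_{t+1}−z̄) = -5.8125
Denominator Σ(z_t−z̄)² = 17.5000
r_1 = -5.8125 / 17.5000 = -0.332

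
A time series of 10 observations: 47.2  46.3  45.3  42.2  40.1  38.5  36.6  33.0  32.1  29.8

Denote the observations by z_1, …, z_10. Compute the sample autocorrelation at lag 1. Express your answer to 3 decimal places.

0.721

Mean z̄ = (47.2 + 46.3 + 45.3 + 42.2 + 40.1 + 38.5 + 36.6 + 33.0 + 32.1 + 29.8)/10 = 39.1100
Numerator Σ_{t=1}^{9}(z_t−z̄)(z_{t+1}−z̄) = 249.2169
Denominator Σ(z_t−z̄)² = 345.8090
r_1 = 249.2169 / 345.8090 = 0.721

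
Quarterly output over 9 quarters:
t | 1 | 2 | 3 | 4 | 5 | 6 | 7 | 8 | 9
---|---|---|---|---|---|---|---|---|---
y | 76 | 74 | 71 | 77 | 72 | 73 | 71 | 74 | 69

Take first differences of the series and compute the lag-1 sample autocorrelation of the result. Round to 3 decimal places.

-0.662

First differences Δy: -2, -3, 6, -5, 1, -2, 3, -5
Mean of differences = -0.8750
Numerator Σ(Δy_t−Δȳ)(Δy_{t+1}−Δȳ) = -70.7656
Denominator Σ(Δy_t−Δȳ)² = 106.8750
r_1(Δy) = -70.7656 / 106.8750 = -0.662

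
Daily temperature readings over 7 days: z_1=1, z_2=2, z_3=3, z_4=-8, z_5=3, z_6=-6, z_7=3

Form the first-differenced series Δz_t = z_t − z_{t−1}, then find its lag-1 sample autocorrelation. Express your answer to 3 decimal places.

First differences Δz: 1, 1, -11, 11, -9, 9
Mean of differences = 0.3333
Numerator Σ(Δz_t−Δz̄)(Δz_{t+1}−Δz̄) = -308.4444
Denominator Σ(Δz_t−Δz̄)² = 405.3333
r_1(Δz) = -308.4444 / 405.3333 = -0.761

-0.761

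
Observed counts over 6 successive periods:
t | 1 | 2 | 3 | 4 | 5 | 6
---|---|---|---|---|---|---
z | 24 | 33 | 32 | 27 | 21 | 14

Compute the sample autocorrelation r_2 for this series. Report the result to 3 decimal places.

-0.167

Mean z̄ = (24 + 33 + 32 + 27 + 21 + 14)/6 = 25.1667
Deviations from mean: -1.1667, 7.8333, 6.8333, 1.8333, -4.1667, -11.1667
Σ(z_t−z̄)(z_{t+2}−z̄) = (-7.9722) + (14.3611) + (-28.4722) + (-20.4722) = -42.5556
Denominator Σ(z_t−z̄)² = 254.8333
r_2 = -42.5556 / 254.8333 = -0.167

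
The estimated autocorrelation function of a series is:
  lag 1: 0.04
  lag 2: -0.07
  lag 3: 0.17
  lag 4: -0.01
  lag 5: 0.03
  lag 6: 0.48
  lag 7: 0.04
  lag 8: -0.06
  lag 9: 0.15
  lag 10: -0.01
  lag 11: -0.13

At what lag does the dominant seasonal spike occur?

6

The largest autocorrelation is r_6 = 0.48; the remaining lags stay at or below 0.17.
The dominant spike at lag 6 indicates a seasonal period of 6.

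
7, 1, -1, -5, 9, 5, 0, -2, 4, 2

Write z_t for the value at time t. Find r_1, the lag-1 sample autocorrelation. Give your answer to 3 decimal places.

Mean z̄ = (7 + 1 − 1 − 5 + 9 + 5 + 0 − 2 + 4 + 2)/10 = 2.0000
Numerator Σ_{t=1}^{9}(z_t−z̄)(z_{t+1}−z̄) = -15.0000
Denominator Σ(z_t−z̄)² = 166.0000
r_1 = -15.0000 / 166.0000 = -0.090

-0.090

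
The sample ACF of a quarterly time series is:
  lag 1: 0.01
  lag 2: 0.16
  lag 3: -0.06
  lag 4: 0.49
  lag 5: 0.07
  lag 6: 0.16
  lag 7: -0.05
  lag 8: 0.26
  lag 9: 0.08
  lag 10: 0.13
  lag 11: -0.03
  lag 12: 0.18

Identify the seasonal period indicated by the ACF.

The largest autocorrelation is r_4 = 0.49, with weaker echoes at lags 8 (0.26) and 12 (0.18); the remaining lags stay at or below 0.16.
The dominant spike at lag 4 indicates a seasonal period of 4.

4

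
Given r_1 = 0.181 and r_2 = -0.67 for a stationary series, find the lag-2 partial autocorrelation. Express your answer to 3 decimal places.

-0.727

φ_{22} = (r_2 − r_1²) / (1 − r_1²)
r_1² = (0.181)² = 0.032761
Numerator = -0.67 − 0.0328 = -0.7028; denominator = 1 − 0.0328 = 0.9672
φ_{22} = -0.7028 / 0.9672 = -0.727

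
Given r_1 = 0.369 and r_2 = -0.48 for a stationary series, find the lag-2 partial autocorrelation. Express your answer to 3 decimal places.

φ_{22} = (r_2 − r_1²) / (1 − r_1²)
r_1² = (0.369)² = 0.136161
Numerator = -0.48 − 0.1362 = -0.6162; denominator = 1 − 0.1362 = 0.8638
φ_{22} = -0.6162 / 0.8638 = -0.713

-0.713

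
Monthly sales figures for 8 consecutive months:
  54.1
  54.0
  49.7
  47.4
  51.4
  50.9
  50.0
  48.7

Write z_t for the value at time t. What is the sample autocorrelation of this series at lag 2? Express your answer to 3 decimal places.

Mean z̄ = (54.1 + 54.0 + 49.7 + 47.4 + 51.4 + 50.9 + 50.0 + 48.7)/8 = 50.7750
Deviations from mean: 3.3250, 3.2250, -1.0750, -3.3750, 0.6250, 0.1250, -0.7750, -2.0750
Σ(z_t−z̄)(z_{t+2}−z̄) = (-3.5744) + (-10.8844) + (-0.6719) + (-0.4219) + (-0.4844) + (-0.2594) = -16.2963
Denominator Σ(z_t−z̄)² = 39.3150
r_2 = -16.2963 / 39.3150 = -0.415

-0.415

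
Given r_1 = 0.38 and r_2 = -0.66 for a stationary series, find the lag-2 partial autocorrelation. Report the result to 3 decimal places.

φ_{22} = (r_2 − r_1²) / (1 − r_1²)
r_1² = (0.38)² = 0.1444
Numerator = -0.66 − 0.1444 = -0.8044; denominator = 1 − 0.1444 = 0.8556
φ_{22} = -0.8044 / 0.8556 = -0.940

-0.940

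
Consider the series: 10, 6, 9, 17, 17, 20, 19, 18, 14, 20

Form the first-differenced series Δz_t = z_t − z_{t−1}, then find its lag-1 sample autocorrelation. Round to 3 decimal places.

-0.143

First differences Δz: -4, 3, 8, 0, 3, -1, -1, -4, 6
Mean of differences = 1.1111
Numerator Σ(Δz_t−Δz̄)(Δz_{t+1}−Δz̄) = -20.1235
Denominator Σ(Δz_t−Δz̄)² = 140.8889
r_1(Δz) = -20.1235 / 140.8889 = -0.143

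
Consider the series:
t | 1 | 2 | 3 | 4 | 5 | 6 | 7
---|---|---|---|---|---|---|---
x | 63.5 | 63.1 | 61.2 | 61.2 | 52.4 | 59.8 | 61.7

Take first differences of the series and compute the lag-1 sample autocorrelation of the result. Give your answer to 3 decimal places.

-0.370

First differences Δx: -0.4, -1.9, 0.0, -8.8, 7.4, 1.9
Mean of differences = -0.3000
Numerator Σ(Δx_t−Δx̄)(Δx_{t+1}−Δx̄) = -51.3800
Denominator Σ(Δx_t−Δx̄)² = 139.0400
r_1(Δx) = -51.3800 / 139.0400 = -0.370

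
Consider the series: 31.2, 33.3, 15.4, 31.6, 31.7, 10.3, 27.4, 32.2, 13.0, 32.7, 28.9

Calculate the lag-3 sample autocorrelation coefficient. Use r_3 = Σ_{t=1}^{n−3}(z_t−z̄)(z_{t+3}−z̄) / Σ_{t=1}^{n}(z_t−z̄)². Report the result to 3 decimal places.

Mean z̄ = (31.2 + 33.3 + 15.4 + 31.6 + 31.7 + 10.3 + 27.4 + 32.2 + 13.0 + 32.7 + 28.9)/11 = 26.1545
Numerator Σ_{t=1}^{8}(z_t−z̄)(z_{t+3}−z̄) = 511.2238
Denominator Σ(z_t−z̄)² = 765.4673
r_3 = 511.2238 / 765.4673 = 0.668

0.668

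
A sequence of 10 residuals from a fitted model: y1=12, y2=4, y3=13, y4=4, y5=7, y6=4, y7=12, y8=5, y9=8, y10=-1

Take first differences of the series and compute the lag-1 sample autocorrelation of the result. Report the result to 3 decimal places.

-0.732

First differences Δy: -8, 9, -9, 3, -3, 8, -7, 3, -9
Mean of differences = -1.4444
Numerator Σ(Δy_t−Δȳ)(Δy_{t+1}−Δȳ) = -313.3086
Denominator Σ(Δy_t−Δȳ)² = 428.2222
r_1(Δy) = -313.3086 / 428.2222 = -0.732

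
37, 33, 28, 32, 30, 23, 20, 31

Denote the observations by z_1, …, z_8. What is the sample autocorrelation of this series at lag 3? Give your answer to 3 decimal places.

Mean z̄ = (37 + 33 + 28 + 32 + 30 + 23 + 20 + 31)/8 = 29.2500
Deviations from mean: 7.7500, 3.7500, -1.2500, 2.7500, 0.7500, -6.2500, -9.2500, 1.7500
Numerator Σ_{t=1}^{5}(z_t−z̄)(z_{t+3}−z̄) = 7.8125
Denominator Σ(z_t−z̄)² = 211.5000
r_3 = 7.8125 / 211.5000 = 0.037

0.037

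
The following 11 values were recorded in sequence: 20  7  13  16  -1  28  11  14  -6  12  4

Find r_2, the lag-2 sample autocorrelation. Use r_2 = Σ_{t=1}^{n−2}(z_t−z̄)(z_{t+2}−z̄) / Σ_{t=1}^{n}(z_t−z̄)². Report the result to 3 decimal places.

Mean z̄ = (20 + 7 + 13 + 16 − 1 + 28 + 11 + 14 − 6 + 12 + 4)/11 = 10.7273
Numerator Σ_{t=1}^{9}(z_t−z̄)(z_{t+2}−z̄) = 231.3058
Denominator Σ(z_t−z̄)² = 906.1818
r_2 = 231.3058 / 906.1818 = 0.255

0.255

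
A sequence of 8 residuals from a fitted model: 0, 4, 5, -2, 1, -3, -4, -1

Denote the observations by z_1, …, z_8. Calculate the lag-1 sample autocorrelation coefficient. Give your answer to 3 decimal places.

0.292

Mean z̄ = (0 + 4 + 5 − 2 + 1 − 3 − 4 − 1)/8 = 0.0000
Deviations from mean: 0.0000, 4.0000, 5.0000, -2.0000, 1.0000, -3.0000, -4.0000, -1.0000
Σ(z_t−z̄)(z_{t+1}−z̄) = (0.0000) + (20.0000) + (-10.0000) + (-2.0000) + (-3.0000) + (12.0000) + (4.0000) = 21.0000
Denominator Σ(z_t−z̄)² = 72.0000
r_1 = 21.0000 / 72.0000 = 0.292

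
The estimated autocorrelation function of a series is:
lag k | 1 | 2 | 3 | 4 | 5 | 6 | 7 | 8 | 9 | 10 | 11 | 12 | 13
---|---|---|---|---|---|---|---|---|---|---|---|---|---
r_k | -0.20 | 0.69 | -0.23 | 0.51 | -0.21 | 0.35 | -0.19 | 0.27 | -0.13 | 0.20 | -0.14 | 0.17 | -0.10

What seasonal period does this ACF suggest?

The largest autocorrelation is r_2 = 0.69, with weaker echoes at lags 4 (0.51), 6 (0.35), 8 (0.27), 10 (0.20) and 12 (0.17); the remaining lags stay at or below -0.10.
The dominant spike at lag 2 indicates a seasonal period of 2.

2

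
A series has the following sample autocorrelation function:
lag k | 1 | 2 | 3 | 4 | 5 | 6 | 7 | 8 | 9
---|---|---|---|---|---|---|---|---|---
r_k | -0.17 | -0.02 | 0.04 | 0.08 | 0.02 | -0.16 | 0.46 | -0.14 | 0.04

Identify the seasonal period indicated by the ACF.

7

The largest autocorrelation is r_7 = 0.46; the remaining lags stay at or below 0.08.
The dominant spike at lag 7 indicates a seasonal period of 7.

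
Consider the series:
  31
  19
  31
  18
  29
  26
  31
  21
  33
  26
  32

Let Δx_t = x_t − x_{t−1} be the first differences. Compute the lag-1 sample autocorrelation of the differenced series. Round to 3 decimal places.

-0.837

First differences Δx: -12, 12, -13, 11, -3, 5, -10, 12, -7, 6
Mean of differences = 0.1000
Numerator Σ(Δx_t−Δx̄)(Δx_{t+1}−Δx̄) = -787.7100
Denominator Σ(Δx_t−Δx̄)² = 940.9000
r_1(Δx) = -787.7100 / 940.9000 = -0.837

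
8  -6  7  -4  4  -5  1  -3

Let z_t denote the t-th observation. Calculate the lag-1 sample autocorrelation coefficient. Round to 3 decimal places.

-0.749

Mean z̄ = (8 − 6 + 7 − 4 + 4 − 5 + 1 − 3)/8 = 0.2500
Deviations from mean: 7.7500, -6.2500, 6.7500, -4.2500, 3.7500, -5.2500, 0.7500, -3.2500
Σ(z_t−z̄)(z_{t+1}−z̄) = (-48.4375) + (-42.1875) + (-28.6875) + (-15.9375) + (-19.6875) + (-3.9375) + (-2.4375) = -161.3125
Denominator Σ(z_t−z̄)² = 215.5000
r_1 = -161.3125 / 215.5000 = -0.749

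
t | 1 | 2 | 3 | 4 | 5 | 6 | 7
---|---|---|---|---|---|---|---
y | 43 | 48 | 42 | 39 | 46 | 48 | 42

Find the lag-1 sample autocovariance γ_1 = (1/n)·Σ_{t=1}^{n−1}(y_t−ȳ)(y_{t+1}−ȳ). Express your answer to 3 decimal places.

-1.714

Mean ȳ = (43 + 48 + 42 + 39 + 46 + 48 + 42)/7 = 44.0000
Σ_{t=1}^{6}(y_t−ȳ)(y_{t+1}−ȳ) = -12.0000
γ_1 = -12.0000 / 7 = -1.714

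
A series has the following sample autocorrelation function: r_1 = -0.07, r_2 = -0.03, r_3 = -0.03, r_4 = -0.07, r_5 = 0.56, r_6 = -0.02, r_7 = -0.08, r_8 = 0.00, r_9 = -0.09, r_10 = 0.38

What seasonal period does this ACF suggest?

The largest autocorrelation is r_5 = 0.56, with a weaker echo at lag 10 (0.38); the remaining lags stay at or below 0.00.
The dominant spike at lag 5 indicates a seasonal period of 5.

5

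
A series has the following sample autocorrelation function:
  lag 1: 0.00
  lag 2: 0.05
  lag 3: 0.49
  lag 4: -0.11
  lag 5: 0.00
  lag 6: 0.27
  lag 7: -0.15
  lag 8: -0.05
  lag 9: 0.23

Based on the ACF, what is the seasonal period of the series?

3

The largest autocorrelation is r_3 = 0.49, with weaker echoes at lags 6 (0.27) and 9 (0.23); the remaining lags stay at or below 0.05.
The dominant spike at lag 3 indicates a seasonal period of 3.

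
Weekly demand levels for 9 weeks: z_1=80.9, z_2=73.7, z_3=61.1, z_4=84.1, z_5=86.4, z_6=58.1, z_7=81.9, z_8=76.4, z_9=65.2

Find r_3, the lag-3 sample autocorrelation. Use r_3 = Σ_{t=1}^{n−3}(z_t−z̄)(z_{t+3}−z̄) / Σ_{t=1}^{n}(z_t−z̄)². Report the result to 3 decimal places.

Mean z̄ = (80.9 + 73.7 + 61.1 + 84.1 + 86.4 + 58.1 + 81.9 + 76.4 + 65.2)/9 = 74.2000
Numerator Σ_{t=1}^{6}(z_t−z̄)(z_{t+3}−z̄) = 519.1100
Denominator Σ(z_t−z̄)² = 867.9400
r_3 = 519.1100 / 867.9400 = 0.598

0.598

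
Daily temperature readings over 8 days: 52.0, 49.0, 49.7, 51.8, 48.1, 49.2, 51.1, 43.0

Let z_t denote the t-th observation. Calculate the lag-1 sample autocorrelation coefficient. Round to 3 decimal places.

-0.243

Mean z̄ = (52.0 + 49.0 + 49.7 + 51.8 + 48.1 + 49.2 + 51.1 + 43.0)/8 = 49.2375
Σ(z_t−z̄)(z_{t+1}−z̄) = (-0.6561) + (-0.1098) + (1.1852) + (-2.9148) + (0.0427) + (-0.0698) + (-11.6173) = -14.1402
Denominator Σ(z_t−z̄)² = 58.1388
r_1 = -14.1402 / 58.1388 = -0.243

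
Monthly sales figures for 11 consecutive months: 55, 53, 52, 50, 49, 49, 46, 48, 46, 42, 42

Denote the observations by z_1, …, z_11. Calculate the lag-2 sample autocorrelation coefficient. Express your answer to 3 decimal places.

Mean z̄ = (55 + 53 + 52 + 50 + 49 + 49 + 46 + 48 + 46 + 42 + 42)/11 = 48.3636
Numerator Σ_{t=1}^{9}(z_t−z̄)(z_{t+2}−z̄) = 56.2810
Denominator Σ(z_t−z̄)² = 174.5455
r_2 = 56.2810 / 174.5455 = 0.322

0.322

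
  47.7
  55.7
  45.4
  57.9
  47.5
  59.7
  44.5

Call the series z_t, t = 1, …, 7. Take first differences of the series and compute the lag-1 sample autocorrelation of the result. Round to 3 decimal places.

-0.802

First differences Δz: 8.0, -10.3, 12.5, -10.4, 12.2, -15.2
Mean of differences = -0.5333
Numerator Σ(Δz_t−Δz̄)(Δz_{t+1}−Δz̄) = -651.6211
Denominator Σ(Δz_t−Δz̄)² = 812.6733
r_1(Δz) = -651.6211 / 812.6733 = -0.802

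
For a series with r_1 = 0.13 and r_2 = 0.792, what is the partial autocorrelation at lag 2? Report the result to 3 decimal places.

0.788

φ_{22} = (r_2 − r_1²) / (1 − r_1²)
r_1² = (0.13)² = 0.0169
Numerator = 0.792 − 0.0169 = 0.7751; denominator = 1 − 0.0169 = 0.9831
φ_{22} = 0.7751 / 0.9831 = 0.788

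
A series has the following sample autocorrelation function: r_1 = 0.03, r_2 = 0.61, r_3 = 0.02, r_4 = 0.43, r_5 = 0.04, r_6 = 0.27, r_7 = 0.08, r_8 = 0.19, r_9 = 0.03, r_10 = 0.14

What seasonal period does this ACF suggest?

2

The largest autocorrelation is r_2 = 0.61, with weaker echoes at lags 4 (0.43), 6 (0.27) and 8 (0.19); the remaining lags stay at or below 0.14.
The dominant spike at lag 2 indicates a seasonal period of 2.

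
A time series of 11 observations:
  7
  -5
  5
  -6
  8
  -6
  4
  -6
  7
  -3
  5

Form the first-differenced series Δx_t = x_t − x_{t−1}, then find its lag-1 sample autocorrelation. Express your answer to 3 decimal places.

-0.899

First differences Δx: -12, 10, -11, 14, -14, 10, -10, 13, -10, 8
Mean of differences = -0.2000
Numerator Σ(Δx_t−Δx̄)(Δx_{t+1}−Δx̄) = -1159.6400
Denominator Σ(Δx_t−Δx̄)² = 1289.6000
r_1(Δx) = -1159.6400 / 1289.6000 = -0.899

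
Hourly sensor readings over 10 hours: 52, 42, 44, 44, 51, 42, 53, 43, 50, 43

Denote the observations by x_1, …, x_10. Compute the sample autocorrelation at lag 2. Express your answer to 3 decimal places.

Mean x̄ = (52 + 42 + 44 + 44 + 51 + 42 + 53 + 43 + 50 + 43)/10 = 46.4000
Numerator Σ_{t=1}^{8}(x_t−x̄)(x_{t+2}−x̄) = 77.2800
Denominator Σ(x_t−x̄)² = 182.4000
r_2 = 77.2800 / 182.4000 = 0.424

0.424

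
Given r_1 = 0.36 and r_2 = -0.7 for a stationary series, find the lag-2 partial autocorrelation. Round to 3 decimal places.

φ_{22} = (r_2 − r_1²) / (1 − r_1²)
r_1² = (0.36)² = 0.1296
Numerator = -0.7 − 0.1296 = -0.8296; denominator = 1 − 0.1296 = 0.8704
φ_{22} = -0.8296 / 0.8704 = -0.953

-0.953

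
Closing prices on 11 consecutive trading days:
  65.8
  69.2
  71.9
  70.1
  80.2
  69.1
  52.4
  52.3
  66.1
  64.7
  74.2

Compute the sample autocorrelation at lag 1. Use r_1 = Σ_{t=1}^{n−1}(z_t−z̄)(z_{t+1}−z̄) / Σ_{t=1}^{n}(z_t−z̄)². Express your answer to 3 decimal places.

0.388

Mean z̄ = (65.8 + 69.2 + 71.9 + 70.1 + 80.2 + 69.1 + 52.4 + 52.3 + 66.1 + 64.7 + 74.2)/11 = 66.9091
Numerator Σ_{t=1}^{10}(z_t−z̄)(z_{t+1}−z̄) = 274.0254
Denominator Σ(z_t−z̄)² = 705.6491
r_1 = 274.0254 / 705.6491 = 0.388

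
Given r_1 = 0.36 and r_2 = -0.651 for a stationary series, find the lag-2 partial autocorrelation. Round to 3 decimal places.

φ_{22} = (r_2 − r_1²) / (1 − r_1²)
r_1² = (0.36)² = 0.1296
Numerator = -0.651 − 0.1296 = -0.7806; denominator = 1 − 0.1296 = 0.8704
φ_{22} = -0.7806 / 0.8704 = -0.897

-0.897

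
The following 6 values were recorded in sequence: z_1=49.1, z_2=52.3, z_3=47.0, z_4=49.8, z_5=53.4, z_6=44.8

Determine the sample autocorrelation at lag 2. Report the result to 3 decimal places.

Mean z̄ = (49.1 + 52.3 + 47.0 + 49.8 + 53.4 + 44.8)/6 = 49.4000
Numerator Σ_{t=1}^{4}(z_t−z̄)(z_{t+2}−z̄) = -9.5600
Denominator Σ(z_t−z̄)² = 51.5800
r_2 = -9.5600 / 51.5800 = -0.185

-0.185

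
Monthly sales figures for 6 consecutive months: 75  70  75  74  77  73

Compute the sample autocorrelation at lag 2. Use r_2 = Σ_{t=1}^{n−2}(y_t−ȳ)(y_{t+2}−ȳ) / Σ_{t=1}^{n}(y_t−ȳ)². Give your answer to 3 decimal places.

Mean ȳ = (75 + 70 + 75 + 74 + 77 + 73)/6 = 74.0000
Σ(y_t−ȳ)(y_{t+2}−ȳ) = (1.0000) + (0.0000) + (3.0000) + (0.0000) = 4.0000
Denominator Σ(y_t−ȳ)² = 28.0000
r_2 = 4.0000 / 28.0000 = 0.143

0.143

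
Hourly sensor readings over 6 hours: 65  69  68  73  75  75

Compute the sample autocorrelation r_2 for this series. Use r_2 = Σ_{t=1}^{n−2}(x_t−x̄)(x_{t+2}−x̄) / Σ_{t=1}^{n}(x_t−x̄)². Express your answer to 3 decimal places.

0.115

Mean x̄ = (65 + 69 + 68 + 73 + 75 + 75)/6 = 70.8333
Deviations from mean: -5.8333, -1.8333, -2.8333, 2.1667, 4.1667, 4.1667
Σ(x_t−x̄)(x_{t+2}−x̄) = (16.5278) + (-3.9722) + (-11.8056) + (9.0278) = 9.7778
Denominator Σ(x_t−x̄)² = 84.8333
r_2 = 9.7778 / 84.8333 = 0.115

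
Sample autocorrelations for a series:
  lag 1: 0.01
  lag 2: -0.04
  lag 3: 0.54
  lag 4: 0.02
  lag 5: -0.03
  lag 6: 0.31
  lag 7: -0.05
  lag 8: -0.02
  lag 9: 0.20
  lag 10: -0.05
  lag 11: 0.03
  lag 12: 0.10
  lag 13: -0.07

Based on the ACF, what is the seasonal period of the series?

3

The largest autocorrelation is r_3 = 0.54, with weaker echoes at lags 6 (0.31) and 9 (0.20); the remaining lags stay at or below 0.10.
The dominant spike at lag 3 indicates a seasonal period of 3.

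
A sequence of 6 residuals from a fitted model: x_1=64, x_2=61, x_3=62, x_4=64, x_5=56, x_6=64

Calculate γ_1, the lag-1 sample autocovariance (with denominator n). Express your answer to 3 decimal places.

Mean x̄ = (64 + 61 + 62 + 64 + 56 + 64)/6 = 61.8333
Σ_{t=1}^{5}(x_t−x̄)(x_{t+1}−x̄) = -26.8611
γ_1 = -26.8611 / 6 = -4.477

-4.477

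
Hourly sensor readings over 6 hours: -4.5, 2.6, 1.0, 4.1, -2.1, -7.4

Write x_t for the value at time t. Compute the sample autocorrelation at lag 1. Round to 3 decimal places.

0.069

Mean x̄ = (-4.5 + 2.6 + 1.0 + 4.1 − 2.1 − 7.4)/6 = -1.0500
Deviations from mean: -3.4500, 3.6500, 2.0500, 5.1500, -1.0500, -6.3500
Σ(x_t−x̄)(x_{t+1}−x̄) = (-12.5925) + (7.4825) + (10.5575) + (-5.4075) + (6.6675) = 6.7075
Denominator Σ(x_t−x̄)² = 97.3750
r_1 = 6.7075 / 97.3750 = 0.069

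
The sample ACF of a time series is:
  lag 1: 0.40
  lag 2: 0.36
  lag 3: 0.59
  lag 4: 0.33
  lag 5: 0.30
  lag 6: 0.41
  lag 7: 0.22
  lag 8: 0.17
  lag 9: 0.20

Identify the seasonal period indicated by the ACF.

The largest autocorrelation is r_3 = 0.59, with a weaker echo at lag 6 (0.41); the remaining lags stay at or below 0.40. The elevated value at lag 1 (0.40), dropping to 0.36 at lag 2, reflects decaying short-term dependence rather than seasonality.
The dominant spike at lag 3 indicates a seasonal period of 3.

3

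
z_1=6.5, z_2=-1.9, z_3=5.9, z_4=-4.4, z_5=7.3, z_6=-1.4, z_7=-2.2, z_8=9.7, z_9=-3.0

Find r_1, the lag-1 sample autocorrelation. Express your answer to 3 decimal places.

Mean z̄ = (6.5 − 1.9 + 5.9 − 4.4 + 7.3 − 1.4 − 2.2 + 9.7 − 3.0)/9 = 1.8333
Numerator Σ_{t=1}^{8}(z_t−z̄)(z_{t+1}−z̄) = -166.4144
Denominator Σ(z_t−z̄)² = 232.9600
r_1 = -166.4144 / 232.9600 = -0.714

-0.714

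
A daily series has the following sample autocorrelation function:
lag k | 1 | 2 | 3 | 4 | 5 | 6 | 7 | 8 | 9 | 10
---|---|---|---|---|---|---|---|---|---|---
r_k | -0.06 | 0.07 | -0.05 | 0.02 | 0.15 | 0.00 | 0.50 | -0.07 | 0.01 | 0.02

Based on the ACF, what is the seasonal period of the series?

7

The largest autocorrelation is r_7 = 0.50; the remaining lags stay at or below 0.15.
The dominant spike at lag 7 indicates a seasonal period of 7.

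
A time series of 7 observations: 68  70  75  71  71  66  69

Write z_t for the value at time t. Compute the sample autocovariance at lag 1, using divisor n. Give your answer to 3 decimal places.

Mean z̄ = (68 + 70 + 75 + 71 + 71 + 66 + 69)/7 = 70.0000
Deviations: -2.0000, 0.0000, 5.0000, 1.0000, 1.0000, -4.0000, -1.0000
Σ_{t=1}^{6}(z_t−z̄)(z_{t+1}−z̄) = 6.0000
γ_1 = 6.0000 / 7 = 0.857

0.857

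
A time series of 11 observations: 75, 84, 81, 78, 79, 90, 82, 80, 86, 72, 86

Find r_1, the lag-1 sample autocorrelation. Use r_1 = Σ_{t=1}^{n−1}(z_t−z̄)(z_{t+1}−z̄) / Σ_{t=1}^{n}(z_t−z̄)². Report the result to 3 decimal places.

-0.433

Mean z̄ = (75 + 84 + 81 + 78 + 79 + 90 + 82 + 80 + 86 + 72 + 86)/11 = 81.1818
Numerator Σ_{t=1}^{10}(z_t−z̄)(z_{t+1}−z̄) = -117.5785
Denominator Σ(z_t−z̄)² = 271.6364
r_1 = -117.5785 / 271.6364 = -0.433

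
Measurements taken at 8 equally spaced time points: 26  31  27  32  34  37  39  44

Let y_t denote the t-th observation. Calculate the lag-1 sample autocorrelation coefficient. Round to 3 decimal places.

0.474

Mean ȳ = (26 + 31 + 27 + 32 + 34 + 37 + 39 + 44)/8 = 33.7500
Deviations from mean: -7.7500, -2.7500, -6.7500, -1.7500, 0.2500, 3.2500, 5.2500, 10.2500
Σ(y_t−ȳ)(y_{t+1}−ȳ) = (21.3125) + (18.5625) + (11.8125) + (-0.4375) + (0.8125) + (17.0625) + (53.8125) = 122.9375
Denominator Σ(y_t−ȳ)² = 259.5000
r_1 = 122.9375 / 259.5000 = 0.474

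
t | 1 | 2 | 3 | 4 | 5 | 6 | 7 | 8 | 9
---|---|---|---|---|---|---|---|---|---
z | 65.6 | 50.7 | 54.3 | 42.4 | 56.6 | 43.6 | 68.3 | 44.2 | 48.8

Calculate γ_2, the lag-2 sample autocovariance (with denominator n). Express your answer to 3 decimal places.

24.280

Mean z̄ = (65.6 + 50.7 + 54.3 + 42.4 + 56.6 + 43.6 + 68.3 + 44.2 + 48.8)/9 = 52.7222
Σ_{t=1}^{7}(z_t−z̄)(z_{t+2}−z̄) = 218.5212
γ_2 = 218.5212 / 9 = 24.280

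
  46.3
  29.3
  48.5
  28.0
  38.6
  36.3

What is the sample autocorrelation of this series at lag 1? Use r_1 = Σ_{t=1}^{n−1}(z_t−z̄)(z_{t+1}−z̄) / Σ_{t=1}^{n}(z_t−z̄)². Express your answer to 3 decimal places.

-0.774

Mean z̄ = (46.3 + 29.3 + 48.5 + 28.0 + 38.6 + 36.3)/6 = 37.8333
Σ(z_t−z̄)(z_{t+1}−z̄) = (-72.2489) + (-91.0222) + (-104.8889) + (-7.5389) + (-1.1756) = -276.8744
Denominator Σ(z_t−z̄)² = 357.9133
r_1 = -276.8744 / 357.9133 = -0.774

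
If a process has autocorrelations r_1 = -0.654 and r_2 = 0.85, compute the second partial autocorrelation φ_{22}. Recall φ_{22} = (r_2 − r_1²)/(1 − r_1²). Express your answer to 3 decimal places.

0.738

φ_{22} = (r_2 − r_1²) / (1 − r_1²)
r_1² = (-0.654)² = 0.427716
Numerator = 0.85 − 0.4277 = 0.4223; denominator = 1 − 0.4277 = 0.5723
φ_{22} = 0.4223 / 0.5723 = 0.738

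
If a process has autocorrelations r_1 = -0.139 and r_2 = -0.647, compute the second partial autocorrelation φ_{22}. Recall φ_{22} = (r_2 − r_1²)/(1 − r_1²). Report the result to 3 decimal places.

-0.679

φ_{22} = (r_2 − r_1²) / (1 − r_1²)
r_1² = (-0.139)² = 0.019321
Numerator = -0.647 − 0.0193 = -0.6663; denominator = 1 − 0.0193 = 0.9807
φ_{22} = -0.6663 / 0.9807 = -0.679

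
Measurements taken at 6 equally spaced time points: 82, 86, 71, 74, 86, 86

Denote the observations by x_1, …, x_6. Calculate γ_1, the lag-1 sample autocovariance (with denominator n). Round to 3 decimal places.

2.301

Mean x̄ = (82 + 86 + 71 + 74 + 86 + 86)/6 = 80.8333
Σ_{t=1}^{5}(x_t−x̄)(x_{t+1}−x̄) = 13.8056
γ_1 = 13.8056 / 6 = 2.301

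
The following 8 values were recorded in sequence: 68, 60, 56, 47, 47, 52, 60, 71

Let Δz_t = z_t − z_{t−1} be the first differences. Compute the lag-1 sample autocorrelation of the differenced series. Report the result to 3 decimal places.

0.530

First differences Δz: -8, -4, -9, 0, 5, 8, 11
Mean of differences = 0.4286
Numerator Σ(Δz_t−Δz̄)(Δz_{t+1}−Δz̄) = 195.8163
Denominator Σ(Δz_t−Δz̄)² = 369.7143
r_1(Δz) = 195.8163 / 369.7143 = 0.530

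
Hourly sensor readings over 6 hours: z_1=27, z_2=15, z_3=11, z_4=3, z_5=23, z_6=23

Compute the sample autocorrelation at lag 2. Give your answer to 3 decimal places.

-0.373

Mean z̄ = (27 + 15 + 11 + 3 + 23 + 23)/6 = 17.0000
Deviations from mean: 10.0000, -2.0000, -6.0000, -14.0000, 6.0000, 6.0000
Σ(z_t−z̄)(z_{t+2}−z̄) = (-60.0000) + (28.0000) + (-36.0000) + (-84.0000) = -152.0000
Denominator Σ(z_t−z̄)² = 408.0000
r_2 = -152.0000 / 408.0000 = -0.373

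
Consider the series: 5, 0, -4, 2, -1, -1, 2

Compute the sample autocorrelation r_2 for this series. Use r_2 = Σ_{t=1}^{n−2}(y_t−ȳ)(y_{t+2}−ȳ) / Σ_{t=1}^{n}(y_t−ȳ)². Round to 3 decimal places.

Mean ȳ = (5 + 0 − 4 + 2 − 1 − 1 + 2)/7 = 0.4286
Deviations from mean: 4.5714, -0.4286, -4.4286, 1.5714, -1.4286, -1.4286, 1.5714
Σ(y_t−ȳ)(y_{t+2}−ȳ) = (-20.2449) + (-0.6735) + (6.3265) + (-2.2449) + (-2.2449) = -19.0816
Denominator Σ(y_t−ȳ)² = 49.7143
r_2 = -19.0816 / 49.7143 = -0.384

-0.384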